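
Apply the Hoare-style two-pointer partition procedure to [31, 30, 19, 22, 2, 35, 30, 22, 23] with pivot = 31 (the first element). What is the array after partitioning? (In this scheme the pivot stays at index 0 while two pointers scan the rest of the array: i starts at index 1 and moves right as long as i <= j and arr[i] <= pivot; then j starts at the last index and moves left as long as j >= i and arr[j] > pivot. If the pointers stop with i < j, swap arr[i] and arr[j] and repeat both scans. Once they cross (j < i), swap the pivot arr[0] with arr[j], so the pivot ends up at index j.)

Hoare-style two-pointer partition with pivot = 31:

Initial array: [31, 30, 19, 22, 2, 35, 30, 22, 23]

Pointers start at i = 1, j = 8.
i stops at index 5 (arr[5]=35 > 31), j stops at index 8 (arr[8]=23 <= 31): swap arr[5] and arr[8], array becomes [31, 30, 19, 22, 2, 23, 30, 22, 35]
i ends at 8, j ends at 7: the pointers have crossed (j < i), so scanning stops.

Swap pivot arr[0] with arr[7] to place pivot at position 7: [22, 30, 19, 22, 2, 23, 30, 31, 35]
Pivot position: 7

After partitioning with pivot 31, the array becomes [22, 30, 19, 22, 2, 23, 30, 31, 35]. The pivot is placed at index 7. All elements to the left of the pivot are <= 31, and all elements to the right are > 31.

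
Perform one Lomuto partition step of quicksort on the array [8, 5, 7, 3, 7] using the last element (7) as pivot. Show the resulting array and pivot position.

Lomuto partition with pivot = 7:

Initial array: [8, 5, 7, 3, 7]

arr[0]=8 > 7: no swap
arr[1]=5 <= 7: swap with position 0, array becomes [5, 8, 7, 3, 7]
arr[2]=7 <= 7: swap with position 1, array becomes [5, 7, 8, 3, 7]
arr[3]=3 <= 7: swap with position 2, array becomes [5, 7, 3, 8, 7]

Place pivot at position 3: [5, 7, 3, 7, 8]
Pivot position: 3

After partitioning with pivot 7, the array becomes [5, 7, 3, 7, 8]. The pivot is placed at index 3. All elements to the left of the pivot are <= 7, and all elements to the right are > 7.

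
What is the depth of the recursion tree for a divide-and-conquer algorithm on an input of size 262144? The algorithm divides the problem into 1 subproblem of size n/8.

For divide and conquer with division factor 8:

Problem sizes at each level:
Level 0: 262144
Level 1: 32768
Level 2: 4096
Level 3: 512
Level 4: 64
Level 5: 8
Level 6: 1

The root is level 0 and the size-1 base case is level 6 (the tree spans levels 0 through 6, i.e. 7 levels counting the root), so the depth is the number of divisions: log_8(262144) = 6

The recursion tree depth is log_8(262144) = 6. At each level, the problem size is divided by 8, so it takes 6 divisions to reduce to a base case of size 1. The algorithm makes 1 recursive call at each level.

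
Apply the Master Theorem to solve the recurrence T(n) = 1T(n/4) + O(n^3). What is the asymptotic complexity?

Master Theorem for T(n) = 1T(n/4) + O(n^3):

a = 1, b = 4, c = 3
log_b(a) = log_4(1) = 0.0000

Case 3: c = 3 > log_4(1) = 0.0000
T(n) = O(n^3) = O(n^3)

For T(n) = 1T(n/4) + O(n^3): log_4(1) = 0.0000. This is Case 3 of the Master Theorem (c > log_b(a), work dominated by root), giving O(n^3).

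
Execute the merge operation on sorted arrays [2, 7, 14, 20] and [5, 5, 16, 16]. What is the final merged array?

Merging process:

Compare 2 vs 5: take 2 from left. Merged: [2]
Compare 7 vs 5: take 5 from right. Merged: [2, 5]
Compare 7 vs 5: take 5 from right. Merged: [2, 5, 5]
Compare 7 vs 16: take 7 from left. Merged: [2, 5, 5, 7]
Compare 14 vs 16: take 14 from left. Merged: [2, 5, 5, 7, 14]
Compare 20 vs 16: take 16 from right. Merged: [2, 5, 5, 7, 14, 16]
Compare 20 vs 16: take 16 from right. Merged: [2, 5, 5, 7, 14, 16, 16]
Append remaining from left: [20]. Merged: [2, 5, 5, 7, 14, 16, 16, 20]

Final merged array: [2, 5, 5, 7, 14, 16, 16, 20]
Total comparisons: 7

The merged array is [2, 5, 5, 7, 14, 16, 16, 20], requiring 7 comparisons. The merge step runs in O(n) time where n is the total number of elements.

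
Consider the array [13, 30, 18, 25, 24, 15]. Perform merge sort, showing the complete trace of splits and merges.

Merge sort trace:

Split: [13, 30, 18, 25, 24, 15] -> [13, 30, 18] and [25, 24, 15]
  Split: [13, 30, 18] -> [13] and [30, 18]
    Split: [30, 18] -> [30] and [18]
    Merge: [30] + [18] -> [18, 30]
  Merge: [13] + [18, 30] -> [13, 18, 30]
  Split: [25, 24, 15] -> [25] and [24, 15]
    Split: [24, 15] -> [24] and [15]
    Merge: [24] + [15] -> [15, 24]
  Merge: [25] + [15, 24] -> [15, 24, 25]
Merge: [13, 18, 30] + [15, 24, 25] -> [13, 15, 18, 24, 25, 30]

Final sorted array: [13, 15, 18, 24, 25, 30]

The merge sort proceeds by recursively splitting the array and merging sorted halves.
After all merges, the sorted array is [13, 15, 18, 24, 25, 30].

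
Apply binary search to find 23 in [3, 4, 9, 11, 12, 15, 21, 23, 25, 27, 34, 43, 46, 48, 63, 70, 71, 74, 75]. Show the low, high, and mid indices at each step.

Binary search for 23 in [3, 4, 9, 11, 12, 15, 21, 23, 25, 27, 34, 43, 46, 48, 63, 70, 71, 74, 75]:

lo=0, hi=18, mid=9, arr[mid]=27 -> 27 > 23, search left half
lo=0, hi=8, mid=4, arr[mid]=12 -> 12 < 23, search right half
lo=5, hi=8, mid=6, arr[mid]=21 -> 21 < 23, search right half
lo=7, hi=8, mid=7, arr[mid]=23 -> Found target at index 7!

Binary search finds 23 at index 7 after 4 comparisons. The search repeatedly halves the search space by comparing with the middle element.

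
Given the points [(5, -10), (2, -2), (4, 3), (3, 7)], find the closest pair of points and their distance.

Computing all pairwise distances among 4 points:

d((5, -10), (2, -2)) = 8.544
d((5, -10), (4, 3)) = 13.0384
d((5, -10), (3, 7)) = 17.1172
d((2, -2), (4, 3)) = 5.3852
d((2, -2), (3, 7)) = 9.0554
d((4, 3), (3, 7)) = 4.1231 <-- minimum

Closest pair: (4, 3) and (3, 7) with distance 4.1231

The closest pair is (4, 3) and (3, 7) with Euclidean distance 4.1231. For 4 points, brute-force pairwise comparison is shown above. For large n, the divide-and-conquer algorithm (sort by x, recurse on halves, check the dividing strip) achieves O(n log n).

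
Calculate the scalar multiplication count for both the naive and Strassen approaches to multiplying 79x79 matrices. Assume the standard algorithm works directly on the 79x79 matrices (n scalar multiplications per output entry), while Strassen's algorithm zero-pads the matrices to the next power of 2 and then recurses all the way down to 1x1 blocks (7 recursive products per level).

Matrix multiplication for 79x79 matrices:

Strassen's algorithm requires power-of-2 dimensions. Pad 79x79 to 128x128 (next power of 2).

Standard algorithm: 79^3 = 493039 multiplications
Strassen's algorithm: 7^(log2(128)) = 7^7 = 823543 multiplications
Difference: 493039 - 823543 = -330504 (Strassen uses MORE here due to padding overhead — for small or just-over-power-of-2 n, padding can outweigh the per-level savings)

Standard: 493039 multiplications (79^3). Strassen: 823543 multiplications (7^7, after padding to 128x128). Strassen reduces 8 recursive multiplications to 7 at each level.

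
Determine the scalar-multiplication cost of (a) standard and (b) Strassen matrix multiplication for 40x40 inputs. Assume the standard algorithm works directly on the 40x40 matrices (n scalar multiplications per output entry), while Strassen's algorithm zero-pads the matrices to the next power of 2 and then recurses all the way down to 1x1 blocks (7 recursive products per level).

Matrix multiplication for 40x40 matrices:

Strassen's algorithm requires power-of-2 dimensions. Pad 40x40 to 64x64 (next power of 2).

Standard algorithm: 40^3 = 64000 multiplications
Strassen's algorithm: 7^(log2(64)) = 7^6 = 117649 multiplications
Difference: 64000 - 117649 = -53649 (Strassen uses MORE here due to padding overhead — for small or just-over-power-of-2 n, padding can outweigh the per-level savings)

Standard: 64000 multiplications (40^3). Strassen: 117649 multiplications (7^6, after padding to 64x64). Strassen reduces 8 recursive multiplications to 7 at each level.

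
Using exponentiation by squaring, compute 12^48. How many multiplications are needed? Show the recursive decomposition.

Computing 12^48 by squaring (build up from 12^1; each line after the first costs one multiplication):

12^1 = 12
12^2 = (12^1)^2 = 12^2 = 144
12^3 = 12 * 12^2 = 12 * 144 = 1728
12^6 = (12^3)^2 = 1728^2 = 2985984
12^12 = (12^6)^2 = 2985984^2 = 8916100448256
12^24 = (12^12)^2 = 8916100448256^2 = 79496847203390844133441536
12^48 = (12^24)^2 = 79496847203390844133441536^2 = 6319748715279270675921934218987893281199411530039296

Result: 6319748715279270675921934218987893281199411530039296
Multiplications needed: 6 (6 lines after 12^1)

12^48 = 6319748715279270675921934218987893281199411530039296. Using exponentiation by squaring, this requires 6 multiplications. The key idea: if the exponent is even, square the half-power; if odd, multiply by the base once.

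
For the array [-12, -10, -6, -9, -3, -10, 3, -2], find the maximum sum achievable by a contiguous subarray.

Using Kadane's algorithm on [-12, -10, -6, -9, -3, -10, 3, -2]:

Scanning through the array:
Position 1 (value -10): max_ending_here = -10, max_so_far = -10
Position 2 (value -6): max_ending_here = -6, max_so_far = -6
Position 3 (value -9): max_ending_here = -9, max_so_far = -6
Position 4 (value -3): max_ending_here = -3, max_so_far = -3
Position 5 (value -10): max_ending_here = -10, max_so_far = -3
Position 6 (value 3): max_ending_here = 3, max_so_far = 3
Position 7 (value -2): max_ending_here = 1, max_so_far = 3

Maximum subarray: [3]
Maximum sum: 3

The maximum subarray is [3] with sum 3. This subarray runs from index 6 to index 6.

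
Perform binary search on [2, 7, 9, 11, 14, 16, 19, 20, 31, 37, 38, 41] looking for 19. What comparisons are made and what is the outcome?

Binary search for 19 in [2, 7, 9, 11, 14, 16, 19, 20, 31, 37, 38, 41]:

lo=0, hi=11, mid=5, arr[mid]=16 -> 16 < 19, search right half
lo=6, hi=11, mid=8, arr[mid]=31 -> 31 > 19, search left half
lo=6, hi=7, mid=6, arr[mid]=19 -> Found target at index 6!

Binary search finds 19 at index 6 after 3 comparisons. The search repeatedly halves the search space by comparing with the middle element.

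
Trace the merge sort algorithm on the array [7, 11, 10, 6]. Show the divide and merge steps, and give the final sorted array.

Merge sort trace:

Split: [7, 11, 10, 6] -> [7, 11] and [10, 6]
  Split: [7, 11] -> [7] and [11]
  Merge: [7] + [11] -> [7, 11]
  Split: [10, 6] -> [10] and [6]
  Merge: [10] + [6] -> [6, 10]
Merge: [7, 11] + [6, 10] -> [6, 7, 10, 11]

Final sorted array: [6, 7, 10, 11]

The merge sort proceeds by recursively splitting the array and merging sorted halves.
After all merges, the sorted array is [6, 7, 10, 11].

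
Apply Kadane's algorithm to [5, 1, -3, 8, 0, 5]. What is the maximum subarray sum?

Using Kadane's algorithm on [5, 1, -3, 8, 0, 5]:

Scanning through the array:
Position 1 (value 1): max_ending_here = 6, max_so_far = 6
Position 2 (value -3): max_ending_here = 3, max_so_far = 6
Position 3 (value 8): max_ending_here = 11, max_so_far = 11
Position 4 (value 0): max_ending_here = 11, max_so_far = 11
Position 5 (value 5): max_ending_here = 16, max_so_far = 16

Maximum subarray: [5, 1, -3, 8, 0, 5]
Maximum sum: 16

The maximum subarray is [5, 1, -3, 8, 0, 5] with sum 16. This subarray runs from index 0 to index 5.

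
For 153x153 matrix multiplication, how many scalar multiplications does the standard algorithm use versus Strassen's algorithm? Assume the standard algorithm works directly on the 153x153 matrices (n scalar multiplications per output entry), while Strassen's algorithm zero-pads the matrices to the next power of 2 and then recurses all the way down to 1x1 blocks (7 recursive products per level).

Matrix multiplication for 153x153 matrices:

Strassen's algorithm requires power-of-2 dimensions. Pad 153x153 to 256x256 (next power of 2).

Standard algorithm: 153^3 = 3581577 multiplications
Strassen's algorithm: 7^(log2(256)) = 7^8 = 5764801 multiplications
Difference: 3581577 - 5764801 = -2183224 (Strassen uses MORE here due to padding overhead — for small or just-over-power-of-2 n, padding can outweigh the per-level savings)

Standard: 3581577 multiplications (153^3). Strassen: 5764801 multiplications (7^8, after padding to 256x256). Strassen reduces 8 recursive multiplications to 7 at each level.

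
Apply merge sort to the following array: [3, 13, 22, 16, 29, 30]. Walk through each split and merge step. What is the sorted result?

Merge sort trace:

Split: [3, 13, 22, 16, 29, 30] -> [3, 13, 22] and [16, 29, 30]
  Split: [3, 13, 22] -> [3] and [13, 22]
    Split: [13, 22] -> [13] and [22]
    Merge: [13] + [22] -> [13, 22]
  Merge: [3] + [13, 22] -> [3, 13, 22]
  Split: [16, 29, 30] -> [16] and [29, 30]
    Split: [29, 30] -> [29] and [30]
    Merge: [29] + [30] -> [29, 30]
  Merge: [16] + [29, 30] -> [16, 29, 30]
Merge: [3, 13, 22] + [16, 29, 30] -> [3, 13, 16, 22, 29, 30]

Final sorted array: [3, 13, 16, 22, 29, 30]

The merge sort proceeds by recursively splitting the array and merging sorted halves.
After all merges, the sorted array is [3, 13, 16, 22, 29, 30].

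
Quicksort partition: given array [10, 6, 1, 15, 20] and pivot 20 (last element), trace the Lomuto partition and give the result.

Lomuto partition with pivot = 20:

Initial array: [10, 6, 1, 15, 20]

arr[0]=10 <= 20: swap with position 0, array becomes [10, 6, 1, 15, 20]
arr[1]=6 <= 20: swap with position 1, array becomes [10, 6, 1, 15, 20]
arr[2]=1 <= 20: swap with position 2, array becomes [10, 6, 1, 15, 20]
arr[3]=15 <= 20: swap with position 3, array becomes [10, 6, 1, 15, 20]

Place pivot at position 4: [10, 6, 1, 15, 20]
Pivot position: 4

After partitioning with pivot 20, the array becomes [10, 6, 1, 15, 20]. The pivot is placed at index 4. All elements to the left of the pivot are <= 20, and all elements to the right are > 20.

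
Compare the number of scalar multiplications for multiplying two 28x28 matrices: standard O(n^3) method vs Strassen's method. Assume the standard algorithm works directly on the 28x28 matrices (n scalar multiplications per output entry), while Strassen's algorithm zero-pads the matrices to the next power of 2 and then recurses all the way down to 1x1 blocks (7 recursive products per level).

Matrix multiplication for 28x28 matrices:

Strassen's algorithm requires power-of-2 dimensions. Pad 28x28 to 32x32 (next power of 2).

Standard algorithm: 28^3 = 21952 multiplications
Strassen's algorithm: 7^(log2(32)) = 7^5 = 16807 multiplications
Savings: 21952 - 16807 = 5145 multiplications

Standard: 21952 multiplications (28^3). Strassen: 16807 multiplications (7^5, after padding to 32x32). Strassen reduces 8 recursive multiplications to 7 at each level.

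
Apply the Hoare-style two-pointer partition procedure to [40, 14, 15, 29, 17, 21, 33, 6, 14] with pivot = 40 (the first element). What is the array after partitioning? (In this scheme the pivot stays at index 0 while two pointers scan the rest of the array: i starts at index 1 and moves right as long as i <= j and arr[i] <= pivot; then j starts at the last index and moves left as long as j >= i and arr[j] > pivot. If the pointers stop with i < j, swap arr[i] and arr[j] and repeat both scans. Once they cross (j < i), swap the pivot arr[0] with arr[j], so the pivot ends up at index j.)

Hoare-style two-pointer partition with pivot = 40:

Initial array: [40, 14, 15, 29, 17, 21, 33, 6, 14]

Pointers start at i = 1, j = 8.
i ends at 9, j ends at 8: the pointers have crossed (j < i), so scanning stops.

Swap pivot arr[0] with arr[8] to place pivot at position 8: [14, 14, 15, 29, 17, 21, 33, 6, 40]
Pivot position: 8

After partitioning with pivot 40, the array becomes [14, 14, 15, 29, 17, 21, 33, 6, 40]. The pivot is placed at index 8. All elements to the left of the pivot are <= 40, and all elements to the right are > 40.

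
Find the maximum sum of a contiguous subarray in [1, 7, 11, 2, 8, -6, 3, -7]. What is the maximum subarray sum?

Using Kadane's algorithm on [1, 7, 11, 2, 8, -6, 3, -7]:

Scanning through the array:
Position 1 (value 7): max_ending_here = 8, max_so_far = 8
Position 2 (value 11): max_ending_here = 19, max_so_far = 19
Position 3 (value 2): max_ending_here = 21, max_so_far = 21
Position 4 (value 8): max_ending_here = 29, max_so_far = 29
Position 5 (value -6): max_ending_here = 23, max_so_far = 29
Position 6 (value 3): max_ending_here = 26, max_so_far = 29
Position 7 (value -7): max_ending_here = 19, max_so_far = 29

Maximum subarray: [1, 7, 11, 2, 8]
Maximum sum: 29

The maximum subarray is [1, 7, 11, 2, 8] with sum 29. This subarray runs from index 0 to index 4.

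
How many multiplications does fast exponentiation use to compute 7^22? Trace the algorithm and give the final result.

Computing 7^22 by squaring (build up from 7^1; each line after the first costs one multiplication):

7^1 = 7
7^2 = (7^1)^2 = 7^2 = 49
7^4 = (7^2)^2 = 49^2 = 2401
7^5 = 7 * 7^4 = 7 * 2401 = 16807
7^10 = (7^5)^2 = 16807^2 = 282475249
7^11 = 7 * 7^10 = 7 * 282475249 = 1977326743
7^22 = (7^11)^2 = 1977326743^2 = 3909821048582988049

Result: 3909821048582988049
Multiplications needed: 6 (6 lines after 7^1)

7^22 = 3909821048582988049. Using exponentiation by squaring, this requires 6 multiplications. The key idea: if the exponent is even, square the half-power; if odd, multiply by the base once.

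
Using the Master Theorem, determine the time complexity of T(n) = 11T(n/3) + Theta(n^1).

Master Theorem for T(n) = 11T(n/3) + O(n^1):

a = 11, b = 3, c = 1
log_b(a) = log_3(11) = 2.1827

Case 1: c = 1 < log_3(11) = 2.1827
T(n) = O(n^(log_3 11))

For T(n) = 11T(n/3) + O(n^1): log_3(11) = 2.1827. This is Case 1 of the Master Theorem (c < log_b(a), work dominated by leaves), giving O(n^(log_3 11)).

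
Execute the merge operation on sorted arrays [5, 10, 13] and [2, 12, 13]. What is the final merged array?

Merging process:

Compare 5 vs 2: take 2 from right. Merged: [2]
Compare 5 vs 12: take 5 from left. Merged: [2, 5]
Compare 10 vs 12: take 10 from left. Merged: [2, 5, 10]
Compare 13 vs 12: take 12 from right. Merged: [2, 5, 10, 12]
Compare 13 vs 13: take 13 from left. Merged: [2, 5, 10, 12, 13]
Append remaining from right: [13]. Merged: [2, 5, 10, 12, 13, 13]

Final merged array: [2, 5, 10, 12, 13, 13]
Total comparisons: 5

The merged array is [2, 5, 10, 12, 13, 13], requiring 5 comparisons. The merge step runs in O(n) time where n is the total number of elements.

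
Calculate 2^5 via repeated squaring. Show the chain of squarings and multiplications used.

Computing 2^5 by squaring (build up from 2^1; each line after the first costs one multiplication):

2^1 = 2
2^2 = (2^1)^2 = 2^2 = 4
2^4 = (2^2)^2 = 4^2 = 16
2^5 = 2 * 2^4 = 2 * 16 = 32

Result: 32
Multiplications needed: 3 (3 lines after 2^1)

2^5 = 32. Using exponentiation by squaring, this requires 3 multiplications. The key idea: if the exponent is even, square the half-power; if odd, multiply by the base once.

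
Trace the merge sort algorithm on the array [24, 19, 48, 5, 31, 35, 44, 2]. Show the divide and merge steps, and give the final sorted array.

Merge sort trace:

Split: [24, 19, 48, 5, 31, 35, 44, 2] -> [24, 19, 48, 5] and [31, 35, 44, 2]
  Split: [24, 19, 48, 5] -> [24, 19] and [48, 5]
    Split: [24, 19] -> [24] and [19]
    Merge: [24] + [19] -> [19, 24]
    Split: [48, 5] -> [48] and [5]
    Merge: [48] + [5] -> [5, 48]
  Merge: [19, 24] + [5, 48] -> [5, 19, 24, 48]
  Split: [31, 35, 44, 2] -> [31, 35] and [44, 2]
    Split: [31, 35] -> [31] and [35]
    Merge: [31] + [35] -> [31, 35]
    Split: [44, 2] -> [44] and [2]
    Merge: [44] + [2] -> [2, 44]
  Merge: [31, 35] + [2, 44] -> [2, 31, 35, 44]
Merge: [5, 19, 24, 48] + [2, 31, 35, 44] -> [2, 5, 19, 24, 31, 35, 44, 48]

Final sorted array: [2, 5, 19, 24, 31, 35, 44, 48]

The merge sort proceeds by recursively splitting the array and merging sorted halves.
After all merges, the sorted array is [2, 5, 19, 24, 31, 35, 44, 48].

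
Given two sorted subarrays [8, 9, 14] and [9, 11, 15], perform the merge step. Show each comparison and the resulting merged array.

Merging process:

Compare 8 vs 9: take 8 from left. Merged: [8]
Compare 9 vs 9: take 9 from left. Merged: [8, 9]
Compare 14 vs 9: take 9 from right. Merged: [8, 9, 9]
Compare 14 vs 11: take 11 from right. Merged: [8, 9, 9, 11]
Compare 14 vs 15: take 14 from left. Merged: [8, 9, 9, 11, 14]
Append remaining from right: [15]. Merged: [8, 9, 9, 11, 14, 15]

Final merged array: [8, 9, 9, 11, 14, 15]
Total comparisons: 5

The merged array is [8, 9, 9, 11, 14, 15], requiring 5 comparisons. The merge step runs in O(n) time where n is the total number of elements.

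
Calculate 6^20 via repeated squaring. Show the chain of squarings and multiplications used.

Computing 6^20 by squaring (build up from 6^1; each line after the first costs one multiplication):

6^1 = 6
6^2 = (6^1)^2 = 6^2 = 36
6^4 = (6^2)^2 = 36^2 = 1296
6^5 = 6 * 6^4 = 6 * 1296 = 7776
6^10 = (6^5)^2 = 7776^2 = 60466176
6^20 = (6^10)^2 = 60466176^2 = 3656158440062976

Result: 3656158440062976
Multiplications needed: 5 (5 lines after 6^1)

6^20 = 3656158440062976. Using exponentiation by squaring, this requires 5 multiplications. The key idea: if the exponent is even, square the half-power; if odd, multiply by the base once.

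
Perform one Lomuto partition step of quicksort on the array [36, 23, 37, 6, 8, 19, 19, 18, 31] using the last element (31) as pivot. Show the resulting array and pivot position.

Lomuto partition with pivot = 31:

Initial array: [36, 23, 37, 6, 8, 19, 19, 18, 31]

arr[0]=36 > 31: no swap
arr[1]=23 <= 31: swap with position 0, array becomes [23, 36, 37, 6, 8, 19, 19, 18, 31]
arr[2]=37 > 31: no swap
arr[3]=6 <= 31: swap with position 1, array becomes [23, 6, 37, 36, 8, 19, 19, 18, 31]
arr[4]=8 <= 31: swap with position 2, array becomes [23, 6, 8, 36, 37, 19, 19, 18, 31]
arr[5]=19 <= 31: swap with position 3, array becomes [23, 6, 8, 19, 37, 36, 19, 18, 31]
arr[6]=19 <= 31: swap with position 4, array becomes [23, 6, 8, 19, 19, 36, 37, 18, 31]
arr[7]=18 <= 31: swap with position 5, array becomes [23, 6, 8, 19, 19, 18, 37, 36, 31]

Place pivot at position 6: [23, 6, 8, 19, 19, 18, 31, 36, 37]
Pivot position: 6

After partitioning with pivot 31, the array becomes [23, 6, 8, 19, 19, 18, 31, 36, 37]. The pivot is placed at index 6. All elements to the left of the pivot are <= 31, and all elements to the right are > 31.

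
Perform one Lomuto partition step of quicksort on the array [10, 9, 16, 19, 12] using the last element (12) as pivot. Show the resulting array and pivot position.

Lomuto partition with pivot = 12:

Initial array: [10, 9, 16, 19, 12]

arr[0]=10 <= 12: swap with position 0, array becomes [10, 9, 16, 19, 12]
arr[1]=9 <= 12: swap with position 1, array becomes [10, 9, 16, 19, 12]
arr[2]=16 > 12: no swap
arr[3]=19 > 12: no swap

Place pivot at position 2: [10, 9, 12, 19, 16]
Pivot position: 2

After partitioning with pivot 12, the array becomes [10, 9, 12, 19, 16]. The pivot is placed at index 2. All elements to the left of the pivot are <= 12, and all elements to the right are > 12.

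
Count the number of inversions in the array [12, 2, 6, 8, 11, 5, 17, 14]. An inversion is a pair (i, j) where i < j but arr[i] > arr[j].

Finding inversions in [12, 2, 6, 8, 11, 5, 17, 14]:

(0, 1): arr[0]=12 > arr[1]=2
(0, 2): arr[0]=12 > arr[2]=6
(0, 3): arr[0]=12 > arr[3]=8
(0, 4): arr[0]=12 > arr[4]=11
(0, 5): arr[0]=12 > arr[5]=5
(2, 5): arr[2]=6 > arr[5]=5
(3, 5): arr[3]=8 > arr[5]=5
(4, 5): arr[4]=11 > arr[5]=5
(6, 7): arr[6]=17 > arr[7]=14

Total inversions: 9

The array has 9 inversion(s): (0,1), (0,2), (0,3), (0,4), (0,5), (2,5), (3,5), (4,5), (6,7). Each pair (i,j) satisfies i < j and arr[i] > arr[j].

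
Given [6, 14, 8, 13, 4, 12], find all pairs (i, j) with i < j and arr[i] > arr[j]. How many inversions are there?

Finding inversions in [6, 14, 8, 13, 4, 12]:

(0, 4): arr[0]=6 > arr[4]=4
(1, 2): arr[1]=14 > arr[2]=8
(1, 3): arr[1]=14 > arr[3]=13
(1, 4): arr[1]=14 > arr[4]=4
(1, 5): arr[1]=14 > arr[5]=12
(2, 4): arr[2]=8 > arr[4]=4
(3, 4): arr[3]=13 > arr[4]=4
(3, 5): arr[3]=13 > arr[5]=12

Total inversions: 8

The array has 8 inversion(s): (0,4), (1,2), (1,3), (1,4), (1,5), (2,4), (3,4), (3,5). Each pair (i,j) satisfies i < j and arr[i] > arr[j].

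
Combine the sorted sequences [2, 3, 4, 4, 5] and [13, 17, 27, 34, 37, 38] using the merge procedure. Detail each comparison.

Merging process:

Compare 2 vs 13: take 2 from left. Merged: [2]
Compare 3 vs 13: take 3 from left. Merged: [2, 3]
Compare 4 vs 13: take 4 from left. Merged: [2, 3, 4]
Compare 4 vs 13: take 4 from left. Merged: [2, 3, 4, 4]
Compare 5 vs 13: take 5 from left. Merged: [2, 3, 4, 4, 5]
Append remaining from right: [13, 17, 27, 34, 37, 38]. Merged: [2, 3, 4, 4, 5, 13, 17, 27, 34, 37, 38]

Final merged array: [2, 3, 4, 4, 5, 13, 17, 27, 34, 37, 38]
Total comparisons: 5

The merged array is [2, 3, 4, 4, 5, 13, 17, 27, 34, 37, 38], requiring 5 comparisons. The merge step runs in O(n) time where n is the total number of elements.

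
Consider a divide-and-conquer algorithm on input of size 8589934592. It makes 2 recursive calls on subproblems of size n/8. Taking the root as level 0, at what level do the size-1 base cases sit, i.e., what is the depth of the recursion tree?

For divide and conquer with division factor 8:

Problem sizes at each level:
Level 0: 8589934592
Level 1: 1073741824
Level 2: 134217728
Level 3: 16777216
Level 4: 2097152
Level 5: 262144
Level 6: 32768
Level 7: 4096
Level 8: 512
Level 9: 64
Level 10: 8
Level 11: 1

The root is level 0 and the size-1 base case is level 11 (the tree spans levels 0 through 11, i.e. 12 levels counting the root), so the depth is the number of divisions: log_8(8589934592) = 11

The recursion tree depth is log_8(8589934592) = 11. At each level, the problem size is divided by 8, so it takes 11 divisions to reduce to a base case of size 1. The algorithm makes 2 recursive calls at each level.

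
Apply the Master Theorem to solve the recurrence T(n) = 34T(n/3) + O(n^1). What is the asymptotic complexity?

Master Theorem for T(n) = 34T(n/3) + O(n^1):

a = 34, b = 3, c = 1
log_b(a) = log_3(34) = 3.2098

Case 1: c = 1 < log_3(34) = 3.2098
T(n) = O(n^(log_3 34))

For T(n) = 34T(n/3) + O(n^1): log_3(34) = 3.2098. This is Case 1 of the Master Theorem (c < log_b(a), work dominated by leaves), giving O(n^(log_3 34)).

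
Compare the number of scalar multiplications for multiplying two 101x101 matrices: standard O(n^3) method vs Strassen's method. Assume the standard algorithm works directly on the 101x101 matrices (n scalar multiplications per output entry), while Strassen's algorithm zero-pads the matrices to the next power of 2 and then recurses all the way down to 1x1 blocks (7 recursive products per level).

Matrix multiplication for 101x101 matrices:

Strassen's algorithm requires power-of-2 dimensions. Pad 101x101 to 128x128 (next power of 2).

Standard algorithm: 101^3 = 1030301 multiplications
Strassen's algorithm: 7^(log2(128)) = 7^7 = 823543 multiplications
Savings: 1030301 - 823543 = 206758 multiplications

Standard: 1030301 multiplications (101^3). Strassen: 823543 multiplications (7^7, after padding to 128x128). Strassen reduces 8 recursive multiplications to 7 at each level.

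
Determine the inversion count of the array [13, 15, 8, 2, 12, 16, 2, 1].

Finding inversions in [13, 15, 8, 2, 12, 16, 2, 1]:

(0, 2): arr[0]=13 > arr[2]=8
(0, 3): arr[0]=13 > arr[3]=2
(0, 4): arr[0]=13 > arr[4]=12
(0, 6): arr[0]=13 > arr[6]=2
(0, 7): arr[0]=13 > arr[7]=1
(1, 2): arr[1]=15 > arr[2]=8
(1, 3): arr[1]=15 > arr[3]=2
(1, 4): arr[1]=15 > arr[4]=12
(1, 6): arr[1]=15 > arr[6]=2
(1, 7): arr[1]=15 > arr[7]=1
(2, 3): arr[2]=8 > arr[3]=2
(2, 6): arr[2]=8 > arr[6]=2
(2, 7): arr[2]=8 > arr[7]=1
(3, 7): arr[3]=2 > arr[7]=1
(4, 6): arr[4]=12 > arr[6]=2
(4, 7): arr[4]=12 > arr[7]=1
(5, 6): arr[5]=16 > arr[6]=2
(5, 7): arr[5]=16 > arr[7]=1
(6, 7): arr[6]=2 > arr[7]=1

Total inversions: 19

The array has 19 inversion(s): (0,2), (0,3), (0,4), (0,6), (0,7), (1,2), (1,3), (1,4), (1,6), (1,7), (2,3), (2,6), (2,7), (3,7), (4,6), (4,7), (5,6), (5,7), (6,7). Each pair (i,j) satisfies i < j and arr[i] > arr[j].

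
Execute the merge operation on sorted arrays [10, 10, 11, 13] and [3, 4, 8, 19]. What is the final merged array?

Merging process:

Compare 10 vs 3: take 3 from right. Merged: [3]
Compare 10 vs 4: take 4 from right. Merged: [3, 4]
Compare 10 vs 8: take 8 from right. Merged: [3, 4, 8]
Compare 10 vs 19: take 10 from left. Merged: [3, 4, 8, 10]
Compare 10 vs 19: take 10 from left. Merged: [3, 4, 8, 10, 10]
Compare 11 vs 19: take 11 from left. Merged: [3, 4, 8, 10, 10, 11]
Compare 13 vs 19: take 13 from left. Merged: [3, 4, 8, 10, 10, 11, 13]
Append remaining from right: [19]. Merged: [3, 4, 8, 10, 10, 11, 13, 19]

Final merged array: [3, 4, 8, 10, 10, 11, 13, 19]
Total comparisons: 7

The merged array is [3, 4, 8, 10, 10, 11, 13, 19], requiring 7 comparisons. The merge step runs in O(n) time where n is the total number of elements.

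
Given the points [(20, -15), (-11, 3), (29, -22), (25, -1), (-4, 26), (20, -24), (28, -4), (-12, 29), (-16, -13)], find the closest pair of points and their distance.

Computing all pairwise distances among 9 points:

d((20, -15), (-11, 3)) = 35.8469
d((20, -15), (29, -22)) = 11.4018
d((20, -15), (25, -1)) = 14.8661
d((20, -15), (-4, 26)) = 47.5079
d((20, -15), (20, -24)) = 9.0
d((20, -15), (28, -4)) = 13.6015
d((20, -15), (-12, 29)) = 54.4059
d((20, -15), (-16, -13)) = 36.0555
d((-11, 3), (29, -22)) = 47.1699
d((-11, 3), (25, -1)) = 36.2215
d((-11, 3), (-4, 26)) = 24.0416
d((-11, 3), (20, -24)) = 41.1096
d((-11, 3), (28, -4)) = 39.6232
d((-11, 3), (-12, 29)) = 26.0192
d((-11, 3), (-16, -13)) = 16.7631
d((29, -22), (25, -1)) = 21.3776
d((29, -22), (-4, 26)) = 58.2495
d((29, -22), (20, -24)) = 9.2195
d((29, -22), (28, -4)) = 18.0278
d((29, -22), (-12, 29)) = 65.437
d((29, -22), (-16, -13)) = 45.8912
d((25, -1), (-4, 26)) = 39.6232
d((25, -1), (20, -24)) = 23.5372
d((25, -1), (28, -4)) = 4.2426 <-- minimum
d((25, -1), (-12, 29)) = 47.634
d((25, -1), (-16, -13)) = 42.72
d((-4, 26), (20, -24)) = 55.4617
d((-4, 26), (28, -4)) = 43.8634
d((-4, 26), (-12, 29)) = 8.544
d((-4, 26), (-16, -13)) = 40.8044
d((20, -24), (28, -4)) = 21.5407
d((20, -24), (-12, 29)) = 61.9112
d((20, -24), (-16, -13)) = 37.6431
d((28, -4), (-12, 29)) = 51.8556
d((28, -4), (-16, -13)) = 44.911
d((-12, 29), (-16, -13)) = 42.19

Closest pair: (25, -1) and (28, -4) with distance 4.2426

The closest pair is (25, -1) and (28, -4) with Euclidean distance 4.2426. For 9 points, brute-force pairwise comparison is shown above. For large n, the divide-and-conquer algorithm (sort by x, recurse on halves, check the dividing strip) achieves O(n log n).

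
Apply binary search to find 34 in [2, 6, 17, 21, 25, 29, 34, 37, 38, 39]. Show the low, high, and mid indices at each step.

Binary search for 34 in [2, 6, 17, 21, 25, 29, 34, 37, 38, 39]:

lo=0, hi=9, mid=4, arr[mid]=25 -> 25 < 34, search right half
lo=5, hi=9, mid=7, arr[mid]=37 -> 37 > 34, search left half
lo=5, hi=6, mid=5, arr[mid]=29 -> 29 < 34, search right half
lo=6, hi=6, mid=6, arr[mid]=34 -> Found target at index 6!

Binary search finds 34 at index 6 after 4 comparisons. The search repeatedly halves the search space by comparing with the middle element.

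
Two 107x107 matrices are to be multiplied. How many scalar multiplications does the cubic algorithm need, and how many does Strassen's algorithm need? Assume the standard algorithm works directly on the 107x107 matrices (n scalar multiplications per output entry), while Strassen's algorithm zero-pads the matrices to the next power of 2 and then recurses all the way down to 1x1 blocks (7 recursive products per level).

Matrix multiplication for 107x107 matrices:

Strassen's algorithm requires power-of-2 dimensions. Pad 107x107 to 128x128 (next power of 2).

Standard algorithm: 107^3 = 1225043 multiplications
Strassen's algorithm: 7^(log2(128)) = 7^7 = 823543 multiplications
Savings: 1225043 - 823543 = 401500 multiplications

Standard: 1225043 multiplications (107^3). Strassen: 823543 multiplications (7^7, after padding to 128x128). Strassen reduces 8 recursive multiplications to 7 at each level.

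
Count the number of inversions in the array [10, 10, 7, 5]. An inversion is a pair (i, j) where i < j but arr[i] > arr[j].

Finding inversions in [10, 10, 7, 5]:

(0, 2): arr[0]=10 > arr[2]=7
(0, 3): arr[0]=10 > arr[3]=5
(1, 2): arr[1]=10 > arr[2]=7
(1, 3): arr[1]=10 > arr[3]=5
(2, 3): arr[2]=7 > arr[3]=5

Total inversions: 5

The array has 5 inversion(s): (0,2), (0,3), (1,2), (1,3), (2,3). Each pair (i,j) satisfies i < j and arr[i] > arr[j].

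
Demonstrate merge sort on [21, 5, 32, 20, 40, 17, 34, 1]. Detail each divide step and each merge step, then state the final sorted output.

Merge sort trace:

Split: [21, 5, 32, 20, 40, 17, 34, 1] -> [21, 5, 32, 20] and [40, 17, 34, 1]
  Split: [21, 5, 32, 20] -> [21, 5] and [32, 20]
    Split: [21, 5] -> [21] and [5]
    Merge: [21] + [5] -> [5, 21]
    Split: [32, 20] -> [32] and [20]
    Merge: [32] + [20] -> [20, 32]
  Merge: [5, 21] + [20, 32] -> [5, 20, 21, 32]
  Split: [40, 17, 34, 1] -> [40, 17] and [34, 1]
    Split: [40, 17] -> [40] and [17]
    Merge: [40] + [17] -> [17, 40]
    Split: [34, 1] -> [34] and [1]
    Merge: [34] + [1] -> [1, 34]
  Merge: [17, 40] + [1, 34] -> [1, 17, 34, 40]
Merge: [5, 20, 21, 32] + [1, 17, 34, 40] -> [1, 5, 17, 20, 21, 32, 34, 40]

Final sorted array: [1, 5, 17, 20, 21, 32, 34, 40]

The merge sort proceeds by recursively splitting the array and merging sorted halves.
After all merges, the sorted array is [1, 5, 17, 20, 21, 32, 34, 40].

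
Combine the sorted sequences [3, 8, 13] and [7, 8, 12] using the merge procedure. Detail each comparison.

Merging process:

Compare 3 vs 7: take 3 from left. Merged: [3]
Compare 8 vs 7: take 7 from right. Merged: [3, 7]
Compare 8 vs 8: take 8 from left. Merged: [3, 7, 8]
Compare 13 vs 8: take 8 from right. Merged: [3, 7, 8, 8]
Compare 13 vs 12: take 12 from right. Merged: [3, 7, 8, 8, 12]
Append remaining from left: [13]. Merged: [3, 7, 8, 8, 12, 13]

Final merged array: [3, 7, 8, 8, 12, 13]
Total comparisons: 5

The merged array is [3, 7, 8, 8, 12, 13], requiring 5 comparisons. The merge step runs in O(n) time where n is the total number of elements.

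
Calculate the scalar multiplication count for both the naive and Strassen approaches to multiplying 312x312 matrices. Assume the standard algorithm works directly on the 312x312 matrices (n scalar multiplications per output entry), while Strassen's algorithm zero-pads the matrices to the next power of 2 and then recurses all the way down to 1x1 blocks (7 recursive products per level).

Matrix multiplication for 312x312 matrices:

Strassen's algorithm requires power-of-2 dimensions. Pad 312x312 to 512x512 (next power of 2).

Standard algorithm: 312^3 = 30371328 multiplications
Strassen's algorithm: 7^(log2(512)) = 7^9 = 40353607 multiplications
Difference: 30371328 - 40353607 = -9982279 (Strassen uses MORE here due to padding overhead — for small or just-over-power-of-2 n, padding can outweigh the per-level savings)

Standard: 30371328 multiplications (312^3). Strassen: 40353607 multiplications (7^9, after padding to 512x512). Strassen reduces 8 recursive multiplications to 7 at each level.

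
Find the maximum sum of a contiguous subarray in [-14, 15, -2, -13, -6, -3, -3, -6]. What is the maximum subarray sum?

Using Kadane's algorithm on [-14, 15, -2, -13, -6, -3, -3, -6]:

Scanning through the array:
Position 1 (value 15): max_ending_here = 15, max_so_far = 15
Position 2 (value -2): max_ending_here = 13, max_so_far = 15
Position 3 (value -13): max_ending_here = 0, max_so_far = 15
Position 4 (value -6): max_ending_here = -6, max_so_far = 15
Position 5 (value -3): max_ending_here = -3, max_so_far = 15
Position 6 (value -3): max_ending_here = -3, max_so_far = 15
Position 7 (value -6): max_ending_here = -6, max_so_far = 15

Maximum subarray: [15]
Maximum sum: 15

The maximum subarray is [15] with sum 15. This subarray runs from index 1 to index 1.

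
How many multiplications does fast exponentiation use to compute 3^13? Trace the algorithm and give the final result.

Computing 3^13 by squaring (build up from 3^1; each line after the first costs one multiplication):

3^1 = 3
3^2 = (3^1)^2 = 3^2 = 9
3^3 = 3 * 3^2 = 3 * 9 = 27
3^6 = (3^3)^2 = 27^2 = 729
3^12 = (3^6)^2 = 729^2 = 531441
3^13 = 3 * 3^12 = 3 * 531441 = 1594323

Result: 1594323
Multiplications needed: 5 (5 lines after 3^1)

3^13 = 1594323. Using exponentiation by squaring, this requires 5 multiplications. The key idea: if the exponent is even, square the half-power; if odd, multiply by the base once.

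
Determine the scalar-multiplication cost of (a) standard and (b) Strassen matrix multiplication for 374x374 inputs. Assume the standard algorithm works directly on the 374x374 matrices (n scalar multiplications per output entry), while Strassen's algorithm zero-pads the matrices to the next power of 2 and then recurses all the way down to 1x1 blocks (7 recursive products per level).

Matrix multiplication for 374x374 matrices:

Strassen's algorithm requires power-of-2 dimensions. Pad 374x374 to 512x512 (next power of 2).

Standard algorithm: 374^3 = 52313624 multiplications
Strassen's algorithm: 7^(log2(512)) = 7^9 = 40353607 multiplications
Savings: 52313624 - 40353607 = 11960017 multiplications

Standard: 52313624 multiplications (374^3). Strassen: 40353607 multiplications (7^9, after padding to 512x512). Strassen reduces 8 recursive multiplications to 7 at each level.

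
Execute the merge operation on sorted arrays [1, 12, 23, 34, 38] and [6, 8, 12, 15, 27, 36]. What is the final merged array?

Merging process:

Compare 1 vs 6: take 1 from left. Merged: [1]
Compare 12 vs 6: take 6 from right. Merged: [1, 6]
Compare 12 vs 8: take 8 from right. Merged: [1, 6, 8]
Compare 12 vs 12: take 12 from left. Merged: [1, 6, 8, 12]
Compare 23 vs 12: take 12 from right. Merged: [1, 6, 8, 12, 12]
Compare 23 vs 15: take 15 from right. Merged: [1, 6, 8, 12, 12, 15]
Compare 23 vs 27: take 23 from left. Merged: [1, 6, 8, 12, 12, 15, 23]
Compare 34 vs 27: take 27 from right. Merged: [1, 6, 8, 12, 12, 15, 23, 27]
Compare 34 vs 36: take 34 from left. Merged: [1, 6, 8, 12, 12, 15, 23, 27, 34]
Compare 38 vs 36: take 36 from right. Merged: [1, 6, 8, 12, 12, 15, 23, 27, 34, 36]
Append remaining from left: [38]. Merged: [1, 6, 8, 12, 12, 15, 23, 27, 34, 36, 38]

Final merged array: [1, 6, 8, 12, 12, 15, 23, 27, 34, 36, 38]
Total comparisons: 10

The merged array is [1, 6, 8, 12, 12, 15, 23, 27, 34, 36, 38], requiring 10 comparisons. The merge step runs in O(n) time where n is the total number of elements.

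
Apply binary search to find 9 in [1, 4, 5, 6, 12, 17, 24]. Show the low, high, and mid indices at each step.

Binary search for 9 in [1, 4, 5, 6, 12, 17, 24]:

lo=0, hi=6, mid=3, arr[mid]=6 -> 6 < 9, search right half
lo=4, hi=6, mid=5, arr[mid]=17 -> 17 > 9, search left half
lo=4, hi=4, mid=4, arr[mid]=12 -> 12 > 9, search left half
lo=4 > hi=3, target 9 not found

Binary search determines that 9 is not in the array after 3 comparisons. The search space was exhausted without finding the target.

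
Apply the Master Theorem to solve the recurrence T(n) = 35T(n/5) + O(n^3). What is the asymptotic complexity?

Master Theorem for T(n) = 35T(n/5) + O(n^3):

a = 35, b = 5, c = 3
log_b(a) = log_5(35) = 2.2091

Case 3: c = 3 > log_5(35) = 2.2091
T(n) = O(n^3) = O(n^3)

For T(n) = 35T(n/5) + O(n^3): log_5(35) = 2.2091. This is Case 3 of the Master Theorem (c > log_b(a), work dominated by root), giving O(n^3).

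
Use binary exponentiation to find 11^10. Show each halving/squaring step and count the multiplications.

Computing 11^10 by squaring (build up from 11^1; each line after the first costs one multiplication):

11^1 = 11
11^2 = (11^1)^2 = 11^2 = 121
11^4 = (11^2)^2 = 121^2 = 14641
11^5 = 11 * 11^4 = 11 * 14641 = 161051
11^10 = (11^5)^2 = 161051^2 = 25937424601

Result: 25937424601
Multiplications needed: 4 (4 lines after 11^1)

11^10 = 25937424601. Using exponentiation by squaring, this requires 4 multiplications. The key idea: if the exponent is even, square the half-power; if odd, multiply by the base once.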